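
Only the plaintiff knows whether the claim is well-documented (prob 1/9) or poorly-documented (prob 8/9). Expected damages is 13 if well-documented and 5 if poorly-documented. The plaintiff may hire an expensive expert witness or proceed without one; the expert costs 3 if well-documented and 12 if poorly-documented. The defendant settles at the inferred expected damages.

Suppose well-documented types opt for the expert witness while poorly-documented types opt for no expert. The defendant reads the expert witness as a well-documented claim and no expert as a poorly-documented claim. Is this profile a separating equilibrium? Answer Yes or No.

Under these beliefs, the expert witness earns settlement 13 and no expert earns settlement 5.
well-documented: the expert witness nets 13 − 3 = 10; no expert nets 5. well-documented prefers the expert witness.
poorly-documented: the expert witness nets 13 − 12 = 1; no expert nets 5. poorly-documented prefers no expert.
Neither type deviates, so the separating profile is an equilibrium.

Yes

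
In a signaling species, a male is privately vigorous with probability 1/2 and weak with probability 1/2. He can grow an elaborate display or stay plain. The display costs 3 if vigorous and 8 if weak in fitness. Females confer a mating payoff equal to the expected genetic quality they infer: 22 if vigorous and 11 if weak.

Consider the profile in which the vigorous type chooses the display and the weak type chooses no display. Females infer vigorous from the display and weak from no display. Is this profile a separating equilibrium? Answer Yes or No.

Under these beliefs, the display earns mating payoff 22 and no display earns mating payoff 11.
vigorous: the display nets 22 − 3 = 19; no display nets 11. vigorous prefers the display.
weak: the display nets 22 − 8 = 14; no display nets 11. weak would deviate to the display.
weak has a profitable deviation, so the profile is not an equilibrium.

No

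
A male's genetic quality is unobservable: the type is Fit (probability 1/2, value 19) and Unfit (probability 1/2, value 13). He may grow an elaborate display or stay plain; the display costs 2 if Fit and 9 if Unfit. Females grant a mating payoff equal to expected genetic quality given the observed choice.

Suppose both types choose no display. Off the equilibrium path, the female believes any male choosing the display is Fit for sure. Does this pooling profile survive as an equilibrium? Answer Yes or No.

No

On path, the female holds the prior and pays 1/2·19 + 1/2·13 = 16. Off path (the display), believing Fit, it pays 19.
Fit: no display nets 16; the display nets 19 − 2 = 17. Fit would deviate.
Unfit: no display nets 16; the display nets 19 − 9 = 10. Unfit stays.
A type deviates, so pooling fails.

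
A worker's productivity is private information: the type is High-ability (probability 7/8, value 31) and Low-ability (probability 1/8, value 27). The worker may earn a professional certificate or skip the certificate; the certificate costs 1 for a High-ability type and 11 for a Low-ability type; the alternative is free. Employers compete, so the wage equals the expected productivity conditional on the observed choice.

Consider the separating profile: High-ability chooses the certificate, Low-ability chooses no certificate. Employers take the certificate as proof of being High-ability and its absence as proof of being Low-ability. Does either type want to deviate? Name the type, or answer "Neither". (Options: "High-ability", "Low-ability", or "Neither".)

Neither

The certificate pays 31; no certificate pays 27.
High-ability: assigned the certificate, nets 31 − 1 = 30; deviating to no certificate nets 27.
Low-ability: assigned no certificate, nets 27; deviating to the certificate nets 31 − 11 = 20.
Both types strictly prefer their assigned action; no profitable deviation.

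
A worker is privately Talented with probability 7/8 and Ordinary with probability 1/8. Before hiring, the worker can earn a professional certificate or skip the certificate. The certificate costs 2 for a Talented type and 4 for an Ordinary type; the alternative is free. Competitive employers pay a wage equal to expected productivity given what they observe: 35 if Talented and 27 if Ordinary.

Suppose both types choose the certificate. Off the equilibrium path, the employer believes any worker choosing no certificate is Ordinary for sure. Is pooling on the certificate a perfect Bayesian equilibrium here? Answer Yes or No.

On path, the employer holds the prior and pays 7/8·35 + 1/8·27 = 34. Off path (no certificate), believing Ordinary, it pays 27.
Talented: the certificate nets 34 − 2 = 32; no certificate nets 27. Talented stays.
Ordinary: the certificate nets 34 − 4 = 30; no certificate nets 27. Ordinary stays.
No type deviates, so pooling is sustained.

Yes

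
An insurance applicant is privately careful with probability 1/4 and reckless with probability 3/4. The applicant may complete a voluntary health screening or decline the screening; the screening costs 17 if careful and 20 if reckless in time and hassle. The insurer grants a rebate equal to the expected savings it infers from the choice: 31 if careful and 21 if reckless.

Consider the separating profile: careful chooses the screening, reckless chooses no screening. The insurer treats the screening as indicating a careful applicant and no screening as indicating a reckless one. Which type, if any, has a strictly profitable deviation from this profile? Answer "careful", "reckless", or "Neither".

The screening pays 31; no screening pays 21.
careful: assigned the screening, nets 31 − 17 = 14; deviating to no screening nets 21.
reckless: assigned no screening, nets 21; deviating to the screening nets 31 − 20 = 11.
The careful type gains 7 by deviating.

careful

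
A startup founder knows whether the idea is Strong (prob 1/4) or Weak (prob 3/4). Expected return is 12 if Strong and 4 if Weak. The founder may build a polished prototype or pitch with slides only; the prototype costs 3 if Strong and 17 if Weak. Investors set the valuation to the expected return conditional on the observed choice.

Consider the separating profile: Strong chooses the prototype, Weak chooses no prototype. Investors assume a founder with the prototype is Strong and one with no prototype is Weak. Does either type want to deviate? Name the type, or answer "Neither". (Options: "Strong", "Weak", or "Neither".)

Neither

The prototype pays 12; no prototype pays 4.
Strong: assigned the prototype, nets 12 − 3 = 9; deviating to no prototype nets 4.
Weak: assigned no prototype, nets 4; deviating to the prototype nets 12 − 17 = -5.
Both types strictly prefer their assigned action; no profitable deviation.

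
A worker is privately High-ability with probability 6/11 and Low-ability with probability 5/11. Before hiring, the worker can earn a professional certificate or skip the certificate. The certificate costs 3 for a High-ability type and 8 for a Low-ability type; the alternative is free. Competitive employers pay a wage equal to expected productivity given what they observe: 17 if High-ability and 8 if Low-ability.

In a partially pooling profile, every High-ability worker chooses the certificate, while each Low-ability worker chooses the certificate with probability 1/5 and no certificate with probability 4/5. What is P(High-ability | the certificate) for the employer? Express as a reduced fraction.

6/7

P(the certificate) = (6/11)·1 + (5/11)·(1/5) = 7/11.
By Bayes' rule, P(High-ability | the certificate) = (6/11) / (7/11) = 6/7.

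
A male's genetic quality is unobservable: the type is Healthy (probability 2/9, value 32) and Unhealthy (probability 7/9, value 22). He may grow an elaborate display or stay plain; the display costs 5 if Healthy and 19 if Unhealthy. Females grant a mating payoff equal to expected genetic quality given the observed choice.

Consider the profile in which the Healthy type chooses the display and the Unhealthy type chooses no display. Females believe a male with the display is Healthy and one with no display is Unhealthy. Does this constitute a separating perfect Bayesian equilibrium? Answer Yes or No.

Under these beliefs, the display earns mating payoff 32 and no display earns mating payoff 22.
Healthy: the display nets 32 − 5 = 27; no display nets 22. Healthy prefers the display.
Unhealthy: the display nets 32 − 19 = 13; no display nets 22. Unhealthy prefers no display.
Neither type deviates, so the separating profile is an equilibrium.

Yes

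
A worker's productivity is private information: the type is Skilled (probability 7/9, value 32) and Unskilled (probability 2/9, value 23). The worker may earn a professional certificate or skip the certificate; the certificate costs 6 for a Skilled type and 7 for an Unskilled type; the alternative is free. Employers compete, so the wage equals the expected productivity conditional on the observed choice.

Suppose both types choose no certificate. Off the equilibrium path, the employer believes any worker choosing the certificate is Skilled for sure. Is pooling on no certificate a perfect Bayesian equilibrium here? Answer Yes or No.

Yes

On path, the employer holds the prior and pays 7/9·32 + 2/9·23 = 30. Off path (the certificate), believing Skilled, it pays 32.
Skilled: no certificate nets 30; the certificate nets 32 − 6 = 26. Skilled stays.
Unskilled: no certificate nets 30; the certificate nets 32 − 7 = 25. Unskilled stays.
No type deviates, so pooling is sustained.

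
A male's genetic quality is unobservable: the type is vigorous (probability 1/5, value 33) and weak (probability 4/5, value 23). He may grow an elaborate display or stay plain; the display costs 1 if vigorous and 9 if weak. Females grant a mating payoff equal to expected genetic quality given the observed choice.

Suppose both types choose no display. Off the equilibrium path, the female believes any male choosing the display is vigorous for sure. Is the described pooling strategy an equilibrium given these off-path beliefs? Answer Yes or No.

No

On path, the female holds the prior and pays 1/5·33 + 4/5·23 = 25. Off path (the display), believing vigorous, it pays 33.
vigorous: no display nets 25; the display nets 33 − 1 = 32. vigorous would deviate.
weak: no display nets 25; the display nets 33 − 9 = 24. weak stays.
A type deviates, so pooling fails.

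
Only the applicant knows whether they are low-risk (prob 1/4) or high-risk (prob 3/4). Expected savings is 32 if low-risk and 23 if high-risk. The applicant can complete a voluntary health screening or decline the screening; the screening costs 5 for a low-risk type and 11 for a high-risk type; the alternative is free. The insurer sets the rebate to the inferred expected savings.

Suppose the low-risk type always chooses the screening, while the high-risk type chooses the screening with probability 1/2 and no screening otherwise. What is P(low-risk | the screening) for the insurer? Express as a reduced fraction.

2/5

P(the screening) = (1/4)·1 + (3/4)·(1/2) = 5/8.
By Bayes' rule, P(low-risk | the screening) = (1/4) / (5/8) = 2/5.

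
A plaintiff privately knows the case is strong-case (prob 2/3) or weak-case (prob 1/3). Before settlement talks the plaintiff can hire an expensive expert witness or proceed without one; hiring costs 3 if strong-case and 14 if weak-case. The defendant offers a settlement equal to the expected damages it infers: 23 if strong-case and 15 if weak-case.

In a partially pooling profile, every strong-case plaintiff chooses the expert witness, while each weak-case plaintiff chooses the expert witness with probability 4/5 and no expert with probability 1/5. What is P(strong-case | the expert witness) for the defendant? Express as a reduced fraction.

P(the expert witness) = (2/3)·1 + (1/3)·(4/5) = 14/15.
By Bayes' rule, P(strong-case | the expert witness) = (2/3) / (14/15) = 5/7.

5/7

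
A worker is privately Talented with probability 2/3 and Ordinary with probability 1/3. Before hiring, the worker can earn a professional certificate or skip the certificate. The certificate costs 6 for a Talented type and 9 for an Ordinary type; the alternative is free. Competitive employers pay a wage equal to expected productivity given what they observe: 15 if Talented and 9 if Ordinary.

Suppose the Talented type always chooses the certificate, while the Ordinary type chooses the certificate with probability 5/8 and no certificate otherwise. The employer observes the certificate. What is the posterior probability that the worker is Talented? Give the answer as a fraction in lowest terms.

P(the certificate) = (2/3)·1 + (1/3)·(5/8) = 7/8.
By Bayes' rule, P(Talented | the certificate) = (2/3) / (7/8) = 16/21.

16/21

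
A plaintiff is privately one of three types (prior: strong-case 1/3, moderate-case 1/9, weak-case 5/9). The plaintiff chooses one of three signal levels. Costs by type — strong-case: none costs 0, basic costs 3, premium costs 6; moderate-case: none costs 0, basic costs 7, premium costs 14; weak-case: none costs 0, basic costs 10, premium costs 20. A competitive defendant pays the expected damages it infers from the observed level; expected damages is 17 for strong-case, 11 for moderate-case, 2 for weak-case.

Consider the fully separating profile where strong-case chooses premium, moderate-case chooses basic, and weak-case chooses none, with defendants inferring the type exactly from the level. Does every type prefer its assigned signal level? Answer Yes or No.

Yes

Separating settlements: premium → 17, basic → 11, none → 2.
strong-case (assigned premium): none: 2 − 0 = 2; basic: 11 − 3 = 8; premium: 17 − 6 = 11. strong-case stays.
moderate-case (assigned basic): none: 2 − 0 = 2; basic: 11 − 7 = 4; premium: 17 − 14 = 3. moderate-case stays.
weak-case (assigned none): none: 2 − 0 = 2; basic: 11 − 10 = 1; premium: 17 − 20 = -3. weak-case stays.
Every type prefers its assigned level; separation holds.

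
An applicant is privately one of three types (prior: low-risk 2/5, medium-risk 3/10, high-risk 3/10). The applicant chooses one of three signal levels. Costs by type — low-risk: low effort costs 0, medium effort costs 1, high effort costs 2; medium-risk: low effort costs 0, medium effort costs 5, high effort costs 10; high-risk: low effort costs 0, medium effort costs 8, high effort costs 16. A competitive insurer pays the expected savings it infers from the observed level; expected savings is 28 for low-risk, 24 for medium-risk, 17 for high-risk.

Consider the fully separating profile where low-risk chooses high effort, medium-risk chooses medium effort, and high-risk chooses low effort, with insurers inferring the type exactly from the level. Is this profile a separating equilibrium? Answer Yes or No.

Yes

Separating rebates: high effort → 28, medium effort → 24, low effort → 17.
low-risk (assigned high effort): low effort: 17 − 0 = 17; medium effort: 24 − 1 = 23; high effort: 28 − 2 = 26. low-risk stays.
medium-risk (assigned medium effort): low effort: 17 − 0 = 17; medium effort: 24 − 5 = 19; high effort: 28 − 10 = 18. medium-risk stays.
high-risk (assigned low effort): low effort: 17 − 0 = 17; medium effort: 24 − 8 = 16; high effort: 28 − 16 = 12. high-risk stays.
Every type prefers its assigned level; separation holds.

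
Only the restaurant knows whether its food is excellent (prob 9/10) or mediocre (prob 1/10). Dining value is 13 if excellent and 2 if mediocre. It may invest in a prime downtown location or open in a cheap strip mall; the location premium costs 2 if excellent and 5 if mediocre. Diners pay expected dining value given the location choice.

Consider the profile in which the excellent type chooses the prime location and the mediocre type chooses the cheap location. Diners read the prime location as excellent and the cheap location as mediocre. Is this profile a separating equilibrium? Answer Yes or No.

Under these beliefs, the prime location earns price premium 13 and the cheap location earns price premium 2.
excellent: the prime location nets 13 − 2 = 11; the cheap location nets 2. excellent prefers the prime location.
mediocre: the prime location nets 13 − 5 = 8; the cheap location nets 2. mediocre would deviate to the prime location.
mediocre has a profitable deviation, so the profile is not an equilibrium.

No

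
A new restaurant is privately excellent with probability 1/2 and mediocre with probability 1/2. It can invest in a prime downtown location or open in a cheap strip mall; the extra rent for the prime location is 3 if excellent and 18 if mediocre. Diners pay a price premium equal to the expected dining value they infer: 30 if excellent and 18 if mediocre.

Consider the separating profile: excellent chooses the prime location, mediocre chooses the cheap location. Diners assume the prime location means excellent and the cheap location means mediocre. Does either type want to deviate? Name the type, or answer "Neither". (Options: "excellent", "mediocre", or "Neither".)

Neither

The prime location pays 30; the cheap location pays 18.
excellent: assigned the prime location, nets 30 − 3 = 27; deviating to the cheap location nets 18.
mediocre: assigned the cheap location, nets 18; deviating to the prime location nets 30 − 18 = 12.
Both types strictly prefer their assigned action; no profitable deviation.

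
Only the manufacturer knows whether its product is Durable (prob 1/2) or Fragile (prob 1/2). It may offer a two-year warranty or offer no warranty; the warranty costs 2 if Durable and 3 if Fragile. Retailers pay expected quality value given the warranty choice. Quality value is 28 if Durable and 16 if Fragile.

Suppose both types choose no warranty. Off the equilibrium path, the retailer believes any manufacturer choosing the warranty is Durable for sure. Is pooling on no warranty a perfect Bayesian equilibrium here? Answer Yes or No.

No

On path, the retailer holds the prior and pays 1/2·28 + 1/2·16 = 22. Off path (the warranty), believing Durable, it pays 28.
Durable: no warranty nets 22; the warranty nets 28 − 2 = 26. Durable would deviate.
Fragile: no warranty nets 22; the warranty nets 28 − 3 = 25. Fragile would deviate.
A type deviates, so pooling fails.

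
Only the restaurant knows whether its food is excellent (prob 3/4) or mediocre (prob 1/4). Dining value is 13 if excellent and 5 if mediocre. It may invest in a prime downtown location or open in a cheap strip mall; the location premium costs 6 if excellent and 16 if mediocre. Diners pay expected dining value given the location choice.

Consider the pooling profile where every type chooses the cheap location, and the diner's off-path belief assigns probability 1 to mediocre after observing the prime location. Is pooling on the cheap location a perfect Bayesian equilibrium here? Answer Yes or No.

Yes

On path, the diner holds the prior and pays 3/4·13 + 1/4·5 = 11. Off path (the prime location), believing mediocre, it pays 5.
excellent: the cheap location nets 11; the prime location nets 5 − 6 = -1. excellent stays.
mediocre: the cheap location nets 11; the prime location nets 5 − 16 = -11. mediocre stays.
No type deviates, so pooling is sustained.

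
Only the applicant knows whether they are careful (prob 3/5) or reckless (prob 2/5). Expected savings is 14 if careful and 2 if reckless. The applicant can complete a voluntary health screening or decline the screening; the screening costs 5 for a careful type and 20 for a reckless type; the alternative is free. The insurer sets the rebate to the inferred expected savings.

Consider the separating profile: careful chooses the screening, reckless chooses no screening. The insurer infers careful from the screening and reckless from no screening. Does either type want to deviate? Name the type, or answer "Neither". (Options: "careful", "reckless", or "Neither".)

Neither

The screening pays 14; no screening pays 2.
careful: assigned the screening, nets 14 − 5 = 9; deviating to no screening nets 2.
reckless: assigned no screening, nets 2; deviating to the screening nets 14 − 20 = -6.
Both types strictly prefer their assigned action; no profitable deviation.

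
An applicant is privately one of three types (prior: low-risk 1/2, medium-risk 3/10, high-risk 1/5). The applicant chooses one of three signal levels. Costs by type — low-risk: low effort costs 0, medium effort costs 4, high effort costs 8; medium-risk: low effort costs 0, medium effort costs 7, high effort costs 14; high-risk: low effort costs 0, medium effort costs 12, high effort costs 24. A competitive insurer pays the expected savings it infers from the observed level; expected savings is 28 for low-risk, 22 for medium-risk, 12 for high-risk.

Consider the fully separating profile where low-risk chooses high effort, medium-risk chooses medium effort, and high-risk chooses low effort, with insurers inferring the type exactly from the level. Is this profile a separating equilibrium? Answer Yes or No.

Separating rebates: high effort → 28, medium effort → 22, low effort → 12.
low-risk (assigned high effort): low effort: 12 − 0 = 12; medium effort: 22 − 4 = 18; high effort: 28 − 8 = 20. low-risk stays.
medium-risk (assigned medium effort): low effort: 12 − 0 = 12; medium effort: 22 − 7 = 15; high effort: 28 − 14 = 14. medium-risk stays.
high-risk (assigned low effort): low effort: 12 − 0 = 12; medium effort: 22 − 12 = 10; high effort: 28 − 24 = 4. high-risk stays.
Every type prefers its assigned level; separation holds.

Yes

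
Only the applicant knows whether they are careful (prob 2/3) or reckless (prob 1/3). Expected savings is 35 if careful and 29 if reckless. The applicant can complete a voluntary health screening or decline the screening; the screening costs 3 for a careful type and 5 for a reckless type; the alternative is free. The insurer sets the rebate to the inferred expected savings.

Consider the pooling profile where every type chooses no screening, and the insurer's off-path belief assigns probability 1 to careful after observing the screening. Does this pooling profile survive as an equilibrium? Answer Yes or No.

On path, the insurer holds the prior and pays 2/3·35 + 1/3·29 = 33. Off path (the screening), believing careful, it pays 35.
careful: no screening nets 33; the screening nets 35 − 3 = 32. careful stays.
reckless: no screening nets 33; the screening nets 35 − 5 = 30. reckless stays.
No type deviates, so pooling is sustained.

Yes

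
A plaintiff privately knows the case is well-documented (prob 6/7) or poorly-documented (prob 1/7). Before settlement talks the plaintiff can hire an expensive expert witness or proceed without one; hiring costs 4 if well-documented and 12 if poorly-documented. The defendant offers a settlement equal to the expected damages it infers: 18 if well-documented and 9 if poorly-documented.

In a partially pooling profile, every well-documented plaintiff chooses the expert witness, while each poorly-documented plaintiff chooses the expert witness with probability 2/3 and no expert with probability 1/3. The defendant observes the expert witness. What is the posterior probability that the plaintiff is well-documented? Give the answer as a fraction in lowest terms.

P(the expert witness) = (6/7)·1 + (1/7)·(2/3) = 20/21.
By Bayes' rule, P(well-documented | the expert witness) = (6/7) / (20/21) = 9/10.

9/10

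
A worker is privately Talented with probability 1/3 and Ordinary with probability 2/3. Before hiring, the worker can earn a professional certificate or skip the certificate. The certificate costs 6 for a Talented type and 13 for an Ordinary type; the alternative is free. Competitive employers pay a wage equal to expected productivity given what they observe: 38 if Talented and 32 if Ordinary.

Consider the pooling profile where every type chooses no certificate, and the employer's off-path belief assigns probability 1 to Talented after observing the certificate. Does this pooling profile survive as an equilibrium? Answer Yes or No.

Yes

On path, the employer holds the prior and pays 1/3·38 + 2/3·32 = 34. Off path (the certificate), believing Talented, it pays 38.
Talented: no certificate nets 34; the certificate nets 38 − 6 = 32. Talented stays.
Ordinary: no certificate nets 34; the certificate nets 38 − 13 = 25. Ordinary stays.
No type deviates, so pooling is sustained.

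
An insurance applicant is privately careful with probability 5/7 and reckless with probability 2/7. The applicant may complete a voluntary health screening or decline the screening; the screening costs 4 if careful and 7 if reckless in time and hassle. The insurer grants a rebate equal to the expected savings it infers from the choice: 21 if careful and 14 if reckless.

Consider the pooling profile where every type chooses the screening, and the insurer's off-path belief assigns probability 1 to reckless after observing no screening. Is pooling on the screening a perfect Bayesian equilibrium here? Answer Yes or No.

On path, the insurer holds the prior and pays 5/7·21 + 2/7·14 = 19. Off path (no screening), believing reckless, it pays 14.
careful: the screening nets 19 − 4 = 15; no screening nets 14. careful stays.
reckless: the screening nets 19 − 7 = 12; no screening nets 14. reckless would deviate.
A type deviates, so pooling fails.

No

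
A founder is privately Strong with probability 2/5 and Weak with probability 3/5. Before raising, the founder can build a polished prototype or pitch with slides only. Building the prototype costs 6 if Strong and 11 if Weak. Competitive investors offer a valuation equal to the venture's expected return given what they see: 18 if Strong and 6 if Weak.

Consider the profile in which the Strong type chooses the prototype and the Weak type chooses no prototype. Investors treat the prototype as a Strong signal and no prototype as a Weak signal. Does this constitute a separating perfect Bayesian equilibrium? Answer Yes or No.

No

Under these beliefs, the prototype earns valuation 18 and no prototype earns valuation 6.
Strong: the prototype nets 18 − 6 = 12; no prototype nets 6. Strong prefers the prototype.
Weak: the prototype nets 18 − 11 = 7; no prototype nets 6. Weak would deviate to the prototype.
Weak has a profitable deviation, so the profile is not an equilibrium.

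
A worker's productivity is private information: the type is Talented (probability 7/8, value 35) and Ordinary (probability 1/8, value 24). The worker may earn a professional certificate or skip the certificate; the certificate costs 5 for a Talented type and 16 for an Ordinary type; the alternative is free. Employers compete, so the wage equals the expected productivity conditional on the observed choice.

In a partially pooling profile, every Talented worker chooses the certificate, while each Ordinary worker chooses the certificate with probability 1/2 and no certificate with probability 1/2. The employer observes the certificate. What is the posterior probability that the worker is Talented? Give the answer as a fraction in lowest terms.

14/15

P(the certificate) = (7/8)·1 + (1/8)·(1/2) = 15/16.
By Bayes' rule, P(Talented | the certificate) = (7/8) / (15/16) = 14/15.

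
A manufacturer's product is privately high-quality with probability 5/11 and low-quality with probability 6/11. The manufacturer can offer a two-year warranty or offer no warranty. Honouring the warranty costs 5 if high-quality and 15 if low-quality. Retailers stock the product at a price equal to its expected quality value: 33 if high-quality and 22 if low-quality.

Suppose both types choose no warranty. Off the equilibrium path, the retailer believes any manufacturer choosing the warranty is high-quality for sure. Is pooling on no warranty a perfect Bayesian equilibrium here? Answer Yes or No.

No

On path, the retailer holds the prior and pays 5/11·33 + 6/11·22 = 27. Off path (the warranty), believing high-quality, it pays 33.
high-quality: no warranty nets 27; the warranty nets 33 − 5 = 28. high-quality would deviate.
low-quality: no warranty nets 27; the warranty nets 33 − 15 = 18. low-quality stays.
A type deviates, so pooling fails.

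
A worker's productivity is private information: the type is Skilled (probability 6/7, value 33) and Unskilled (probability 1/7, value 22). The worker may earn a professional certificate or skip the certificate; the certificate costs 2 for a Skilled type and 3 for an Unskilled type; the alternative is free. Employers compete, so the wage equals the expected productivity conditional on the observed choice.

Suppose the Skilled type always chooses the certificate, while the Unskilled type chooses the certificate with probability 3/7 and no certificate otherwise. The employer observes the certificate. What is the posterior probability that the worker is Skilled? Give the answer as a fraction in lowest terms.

P(the certificate) = (6/7)·1 + (1/7)·(3/7) = 45/49.
By Bayes' rule, P(Skilled | the certificate) = (6/7) / (45/49) = 14/15.

14/15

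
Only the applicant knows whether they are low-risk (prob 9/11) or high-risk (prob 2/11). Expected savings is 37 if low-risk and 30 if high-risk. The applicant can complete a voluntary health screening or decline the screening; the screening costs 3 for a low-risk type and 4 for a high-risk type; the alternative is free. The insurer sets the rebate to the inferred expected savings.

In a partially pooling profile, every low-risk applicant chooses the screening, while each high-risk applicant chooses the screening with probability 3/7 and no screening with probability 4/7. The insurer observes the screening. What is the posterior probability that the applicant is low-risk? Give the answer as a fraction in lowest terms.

P(the screening) = (9/11)·1 + (2/11)·(3/7) = 69/77.
By Bayes' rule, P(low-risk | the screening) = (9/11) / (69/77) = 21/23.

21/23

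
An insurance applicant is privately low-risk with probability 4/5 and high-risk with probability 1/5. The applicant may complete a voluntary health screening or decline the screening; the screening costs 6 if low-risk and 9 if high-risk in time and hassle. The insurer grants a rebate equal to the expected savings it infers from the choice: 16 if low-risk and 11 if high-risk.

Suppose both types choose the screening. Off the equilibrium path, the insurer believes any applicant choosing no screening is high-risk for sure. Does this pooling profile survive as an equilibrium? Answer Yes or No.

No

On path, the insurer holds the prior and pays 4/5·16 + 1/5·11 = 15. Off path (no screening), believing high-risk, it pays 11.
low-risk: the screening nets 15 − 6 = 9; no screening nets 11. low-risk would deviate.
high-risk: the screening nets 15 − 9 = 6; no screening nets 11. high-risk would deviate.
A type deviates, so pooling fails.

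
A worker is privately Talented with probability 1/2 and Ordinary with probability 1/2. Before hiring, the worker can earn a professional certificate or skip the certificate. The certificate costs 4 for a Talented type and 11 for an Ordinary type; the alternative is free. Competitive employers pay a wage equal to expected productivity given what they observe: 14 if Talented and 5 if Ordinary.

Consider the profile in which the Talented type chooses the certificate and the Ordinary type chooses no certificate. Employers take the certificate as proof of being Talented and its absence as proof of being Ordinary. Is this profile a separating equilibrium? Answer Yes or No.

Under these beliefs, the certificate earns wage 14 and no certificate earns wage 5.
Talented: the certificate nets 14 − 4 = 10; no certificate nets 5. Talented prefers the certificate.
Ordinary: the certificate nets 14 − 11 = 3; no certificate nets 5. Ordinary prefers no certificate.
Neither type deviates, so the separating profile is an equilibrium.

Yes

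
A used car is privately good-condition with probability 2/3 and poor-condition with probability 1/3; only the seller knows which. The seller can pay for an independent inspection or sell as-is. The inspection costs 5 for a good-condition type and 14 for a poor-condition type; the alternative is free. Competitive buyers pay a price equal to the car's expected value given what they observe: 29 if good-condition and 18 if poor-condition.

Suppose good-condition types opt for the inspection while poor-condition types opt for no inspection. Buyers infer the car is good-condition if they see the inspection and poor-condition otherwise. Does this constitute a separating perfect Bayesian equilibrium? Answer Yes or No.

Under these beliefs, the inspection earns price 29 and no inspection earns price 18.
good-condition: the inspection nets 29 − 5 = 24; no inspection nets 18. good-condition prefers the inspection.
poor-condition: the inspection nets 29 − 14 = 15; no inspection nets 18. poor-condition prefers no inspection.
Neither type deviates, so the separating profile is an equilibrium.

Yes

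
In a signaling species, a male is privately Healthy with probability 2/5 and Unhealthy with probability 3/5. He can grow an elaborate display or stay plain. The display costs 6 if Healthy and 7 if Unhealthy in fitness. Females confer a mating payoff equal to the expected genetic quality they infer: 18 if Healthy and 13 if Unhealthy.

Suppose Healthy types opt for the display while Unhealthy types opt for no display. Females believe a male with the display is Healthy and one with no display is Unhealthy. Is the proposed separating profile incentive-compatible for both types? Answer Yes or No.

No

Under these beliefs, the display earns mating payoff 18 and no display earns mating payoff 13.
Healthy: the display nets 18 − 6 = 12; no display nets 13. Healthy would deviate to no display.
Unhealthy: the display nets 18 − 7 = 11; no display nets 13. Unhealthy prefers no display.
Healthy has a profitable deviation, so the profile is not an equilibrium.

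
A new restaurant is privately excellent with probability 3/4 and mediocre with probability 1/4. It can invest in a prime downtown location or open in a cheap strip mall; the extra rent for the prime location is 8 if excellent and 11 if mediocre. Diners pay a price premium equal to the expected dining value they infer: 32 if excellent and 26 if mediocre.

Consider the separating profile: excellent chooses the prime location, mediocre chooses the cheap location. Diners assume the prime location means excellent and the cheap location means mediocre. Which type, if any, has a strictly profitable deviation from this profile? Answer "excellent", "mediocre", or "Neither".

The prime location pays 32; the cheap location pays 26.
excellent: assigned the prime location, nets 32 − 8 = 24; deviating to the cheap location nets 26.
mediocre: assigned the cheap location, nets 26; deviating to the prime location nets 32 − 11 = 21.
The excellent type gains 2 by deviating.

excellent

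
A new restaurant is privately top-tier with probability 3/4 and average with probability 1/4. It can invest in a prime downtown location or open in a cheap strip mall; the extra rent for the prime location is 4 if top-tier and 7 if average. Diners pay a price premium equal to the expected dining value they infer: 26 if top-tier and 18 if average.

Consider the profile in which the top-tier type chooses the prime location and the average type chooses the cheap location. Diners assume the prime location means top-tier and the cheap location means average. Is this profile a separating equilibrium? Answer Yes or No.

Under these beliefs, the prime location earns price premium 26 and the cheap location earns price premium 18.
top-tier: the prime location nets 26 − 4 = 22; the cheap location nets 18. top-tier prefers the prime location.
average: the prime location nets 26 − 7 = 19; the cheap location nets 18. average would deviate to the prime location.
average has a profitable deviation, so the profile is not an equilibrium.

No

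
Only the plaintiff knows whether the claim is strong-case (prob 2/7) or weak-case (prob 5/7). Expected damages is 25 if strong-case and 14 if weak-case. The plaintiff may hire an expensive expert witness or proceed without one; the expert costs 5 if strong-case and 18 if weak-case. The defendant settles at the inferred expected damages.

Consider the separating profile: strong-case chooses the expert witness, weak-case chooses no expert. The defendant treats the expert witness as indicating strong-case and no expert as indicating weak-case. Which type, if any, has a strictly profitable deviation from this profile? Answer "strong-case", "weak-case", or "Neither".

The expert witness pays 25; no expert pays 14.
strong-case: assigned the expert witness, nets 25 − 5 = 20; deviating to no expert nets 14.
weak-case: assigned no expert, nets 14; deviating to the expert witness nets 25 − 18 = 7.
Both types strictly prefer their assigned action; no profitable deviation.

Neither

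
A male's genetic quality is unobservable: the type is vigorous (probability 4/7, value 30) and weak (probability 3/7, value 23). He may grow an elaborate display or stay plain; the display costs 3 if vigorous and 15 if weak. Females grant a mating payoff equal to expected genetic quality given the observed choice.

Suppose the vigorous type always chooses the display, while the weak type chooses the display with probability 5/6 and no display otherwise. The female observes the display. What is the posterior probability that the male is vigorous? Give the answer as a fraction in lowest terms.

8/13

P(the display) = (4/7)·1 + (3/7)·(5/6) = 13/14.
By Bayes' rule, P(vigorous | the display) = (4/7) / (13/14) = 8/13.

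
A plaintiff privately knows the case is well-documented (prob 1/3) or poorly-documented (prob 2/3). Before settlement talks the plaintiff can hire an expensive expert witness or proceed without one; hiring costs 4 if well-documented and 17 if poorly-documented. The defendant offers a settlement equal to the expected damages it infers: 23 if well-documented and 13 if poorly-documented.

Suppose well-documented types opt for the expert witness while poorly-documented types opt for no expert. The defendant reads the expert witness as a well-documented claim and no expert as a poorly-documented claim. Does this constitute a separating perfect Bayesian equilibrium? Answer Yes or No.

Under these beliefs, the expert witness earns settlement 23 and no expert earns settlement 13.
well-documented: the expert witness nets 23 − 4 = 19; no expert nets 13. well-documented prefers the expert witness.
poorly-documented: the expert witness nets 23 − 17 = 6; no expert nets 13. poorly-documented prefers no expert.
Neither type deviates, so the separating profile is an equilibrium.

Yes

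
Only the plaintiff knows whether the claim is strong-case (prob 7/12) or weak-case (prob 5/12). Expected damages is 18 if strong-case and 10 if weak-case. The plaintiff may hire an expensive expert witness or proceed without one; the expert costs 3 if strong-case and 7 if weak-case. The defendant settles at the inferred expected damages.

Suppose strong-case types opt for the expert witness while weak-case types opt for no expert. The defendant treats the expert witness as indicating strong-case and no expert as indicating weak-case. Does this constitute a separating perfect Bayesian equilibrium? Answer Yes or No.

Under these beliefs, the expert witness earns settlement 18 and no expert earns settlement 10.
strong-case: the expert witness nets 18 − 3 = 15; no expert nets 10. strong-case prefers the expert witness.
weak-case: the expert witness nets 18 − 7 = 11; no expert nets 10. weak-case would deviate to the expert witness.
weak-case has a profitable deviation, so the profile is not an equilibrium.

No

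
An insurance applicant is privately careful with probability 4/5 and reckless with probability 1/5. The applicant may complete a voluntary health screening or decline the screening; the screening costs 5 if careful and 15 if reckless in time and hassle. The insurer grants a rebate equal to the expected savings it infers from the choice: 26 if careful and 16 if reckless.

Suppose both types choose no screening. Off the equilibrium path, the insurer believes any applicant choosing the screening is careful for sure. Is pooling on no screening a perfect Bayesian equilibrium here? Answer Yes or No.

On path, the insurer holds the prior and pays 4/5·26 + 1/5·16 = 24. Off path (the screening), believing careful, it pays 26.
careful: no screening nets 24; the screening nets 26 − 5 = 21. careful stays.
reckless: no screening nets 24; the screening nets 26 − 15 = 11. reckless stays.
No type deviates, so pooling is sustained.

Yes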